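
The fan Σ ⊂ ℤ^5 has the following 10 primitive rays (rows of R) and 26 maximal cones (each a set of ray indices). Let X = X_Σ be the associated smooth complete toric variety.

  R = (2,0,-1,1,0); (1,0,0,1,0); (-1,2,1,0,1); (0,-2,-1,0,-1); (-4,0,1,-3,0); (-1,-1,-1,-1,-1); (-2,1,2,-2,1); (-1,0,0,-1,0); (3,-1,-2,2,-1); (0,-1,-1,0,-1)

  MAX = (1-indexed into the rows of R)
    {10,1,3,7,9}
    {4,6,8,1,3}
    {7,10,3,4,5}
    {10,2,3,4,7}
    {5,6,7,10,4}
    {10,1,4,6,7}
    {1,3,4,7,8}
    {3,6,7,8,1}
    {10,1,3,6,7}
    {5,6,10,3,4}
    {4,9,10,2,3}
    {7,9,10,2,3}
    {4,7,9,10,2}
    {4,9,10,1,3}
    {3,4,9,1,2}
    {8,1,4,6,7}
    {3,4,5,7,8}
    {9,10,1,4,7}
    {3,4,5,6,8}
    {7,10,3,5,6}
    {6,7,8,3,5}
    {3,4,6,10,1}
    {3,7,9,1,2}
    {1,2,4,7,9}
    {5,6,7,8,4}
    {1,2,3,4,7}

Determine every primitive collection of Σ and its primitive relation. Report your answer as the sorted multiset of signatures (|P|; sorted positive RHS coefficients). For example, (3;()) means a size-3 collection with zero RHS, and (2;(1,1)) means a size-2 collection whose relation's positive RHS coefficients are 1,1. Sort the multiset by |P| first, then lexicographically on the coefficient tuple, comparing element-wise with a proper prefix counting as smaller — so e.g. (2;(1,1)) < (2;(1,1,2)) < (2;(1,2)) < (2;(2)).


|primitive collections| = 12. Relations:

  • {2,8}:  v_{2} + v_{8} = 0  →  sig = (2;())
  • {2,6}:  v_{2} + v_{6} = v_{10}  →  sig = (2;(1))
  • {5,9}:  v_{5} + v_{9} = v_{6}  →  sig = (2;(1))
  • {8,10}:  v_{8} + v_{10} = v_{6}  →  sig = (2;(1))
  • {8,9}:  v_{8} + v_{9} = v_{1} + v_{10}  →  sig = (2;(1,1))
  • {2,5}:  v_{2} + v_{5} = v_{3} + v_{4} + v_{7} + v_{10}  →  sig = (2;(1,1,1,1))
  • {6,9}:  v_{6} + v_{9} = v_{1} + 2·v_{10}  →  sig = (2;(1,2))
  • {1,5}:  v_{1} + v_{5} = 2·v_{8}  →  sig = (2;(2))
  • {1,2,10}:  v_{1} + v_{2} + v_{10} = v_{9}  →  sig = (3;(1))
  • {3,4,7,9}:  v_{3} + v_{4} + v_{7} + v_{9} = 0  →  sig = (4;())
  • {3,4,6,7}:  v_{3} + v_{4} + v_{6} + v_{7} = v_{5}  →  sig = (4;(1))
  • {1,3,4,7,10}:  v_{1} + v_{3} + v_{4} + v_{7} + v_{10} = v_{8}  →  sig = (5;(1))

Signatures (|P|; sorted positive RHS coefficients), sorted:
[(2;()), (2;(1)), (2;(1)), (2;(1)), (2;(1,1)), (2;(1,1,1,1)), (2;(1,2)), (2;(2)), (3;(1)), (4;()), (4;(1)), (5;(1))]


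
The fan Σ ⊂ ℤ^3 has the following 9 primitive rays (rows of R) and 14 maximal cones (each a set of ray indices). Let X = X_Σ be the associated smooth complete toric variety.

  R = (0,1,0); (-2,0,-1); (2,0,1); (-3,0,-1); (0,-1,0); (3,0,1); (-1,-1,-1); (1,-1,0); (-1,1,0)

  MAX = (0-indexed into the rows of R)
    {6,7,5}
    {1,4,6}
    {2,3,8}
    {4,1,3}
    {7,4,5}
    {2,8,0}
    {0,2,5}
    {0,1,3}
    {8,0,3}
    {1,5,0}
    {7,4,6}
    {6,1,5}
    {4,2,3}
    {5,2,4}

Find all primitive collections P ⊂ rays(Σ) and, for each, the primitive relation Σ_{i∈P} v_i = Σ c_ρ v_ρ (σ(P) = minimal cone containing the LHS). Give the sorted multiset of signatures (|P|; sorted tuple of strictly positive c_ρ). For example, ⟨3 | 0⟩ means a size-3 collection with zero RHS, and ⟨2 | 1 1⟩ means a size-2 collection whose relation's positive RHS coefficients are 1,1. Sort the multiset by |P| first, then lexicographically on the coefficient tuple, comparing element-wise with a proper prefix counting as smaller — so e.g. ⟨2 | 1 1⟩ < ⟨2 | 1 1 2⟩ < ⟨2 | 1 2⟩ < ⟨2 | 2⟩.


Primitive collections (18):

  P={0,4}:  v_{0} + v_{4} = 0  ⇒ sig = ⟨2 | 0⟩
  P={1,2}:  v_{1} + v_{2} = 0  ⇒ sig = ⟨2 | 0⟩
  P={3,5}:  v_{3} + v_{5} = 0  ⇒ sig = ⟨2 | 0⟩
  P={7,8}:  v_{7} + v_{8} = 0  ⇒ sig = ⟨2 | 0⟩
  P={1,7}:  v_{1} + v_{7} = v_{6}  ⇒ sig = ⟨2 | 1⟩
  P={2,6}:  v_{2} + v_{6} = v_{7}  ⇒ sig = ⟨2 | 1⟩
  P={6,8}:  v_{6} + v_{8} = v_{1}  ⇒ sig = ⟨2 | 1⟩
  P={0,7}:  v_{0} + v_{7} = v_{1} + v_{5}  ⇒ sig = ⟨2 | 1 1⟩
  P={1,8}:  v_{1} + v_{8} = v_{0} + v_{3}  ⇒ sig = ⟨2 | 1 1⟩
  P={2,7}:  v_{2} + v_{7} = v_{4} + v_{5}  ⇒ sig = ⟨2 | 1 1⟩
  P={3,7}:  v_{3} + v_{7} = v_{1} + v_{4}  ⇒ sig = ⟨2 | 1 1⟩
  P={4,8}:  v_{4} + v_{8} = v_{2} + v_{3}  ⇒ sig = ⟨2 | 1 1⟩
  P={5,8}:  v_{5} + v_{8} = v_{0} + v_{2}  ⇒ sig = ⟨2 | 1 1⟩
  P={0,6}:  v_{0} + v_{6} = 2·v_{1} + v_{5}  ⇒ sig = ⟨2 | 1 2⟩
  P={3,6}:  v_{3} + v_{6} = 2·v_{1} + v_{4}  ⇒ sig = ⟨2 | 1 2⟩
  P={0,2,3}:  v_{0} + v_{2} + v_{3} = v_{8}  ⇒ sig = ⟨3 | 1⟩
  P={1,4,5}:  v_{1} + v_{4} + v_{5} = v_{7}  ⇒ sig = ⟨3 | 1⟩
  P={4,5,6}:  v_{4} + v_{5} + v_{6} = 2·v_{7}  ⇒ sig = ⟨3 | 2⟩

Signatures (|P|; sorted positive RHS coefficients), sorted:
    ⟨2 | 0⟩
    ⟨2 | 0⟩
    ⟨2 | 0⟩
    ⟨2 | 0⟩
    ⟨2 | 1⟩
    ⟨2 | 1⟩
    ⟨2 | 1⟩
    ⟨2 | 1 1⟩
    ⟨2 | 1 1⟩
    ⟨2 | 1 1⟩
    ⟨2 | 1 1⟩
    ⟨2 | 1 1⟩
    ⟨2 | 1 1⟩
    ⟨2 | 1 2⟩
    ⟨2 | 1 2⟩
    ⟨3 | 1⟩
    ⟨3 | 1⟩
    ⟨3 | 2⟩


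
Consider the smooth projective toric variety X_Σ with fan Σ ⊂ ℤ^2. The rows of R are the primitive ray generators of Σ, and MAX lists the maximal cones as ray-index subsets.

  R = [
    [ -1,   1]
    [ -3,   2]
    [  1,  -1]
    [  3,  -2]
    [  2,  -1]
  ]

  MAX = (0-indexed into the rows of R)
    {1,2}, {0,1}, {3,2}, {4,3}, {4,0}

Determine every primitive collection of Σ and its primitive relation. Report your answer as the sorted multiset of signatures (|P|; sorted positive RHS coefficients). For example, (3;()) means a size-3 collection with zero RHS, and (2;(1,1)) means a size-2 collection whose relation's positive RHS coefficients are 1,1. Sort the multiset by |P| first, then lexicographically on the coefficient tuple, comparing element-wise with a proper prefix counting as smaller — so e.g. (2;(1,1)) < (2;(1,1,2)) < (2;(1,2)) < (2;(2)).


|primitive collections| = 5. Relations:

  P={0,2}:  v_{0} + v_{2} = 0 ; sig = (2;())
  P={1,3}:  v_{1} + v_{3} = 0 ; sig = (2;())
  P={0,3}:  v_{0} + v_{3} = v_{4} ; sig = (2;(1))
  P={1,4}:  v_{1} + v_{4} = v_{0} ; sig = (2;(1))
  P={2,4}:  v_{2} + v_{4} = v_{3} ; sig = (2;(1))

so the primitive-relation signature multiset is
    (2;())
    (2;())
    (2;(1))
    (2;(1))
    (2;(1))


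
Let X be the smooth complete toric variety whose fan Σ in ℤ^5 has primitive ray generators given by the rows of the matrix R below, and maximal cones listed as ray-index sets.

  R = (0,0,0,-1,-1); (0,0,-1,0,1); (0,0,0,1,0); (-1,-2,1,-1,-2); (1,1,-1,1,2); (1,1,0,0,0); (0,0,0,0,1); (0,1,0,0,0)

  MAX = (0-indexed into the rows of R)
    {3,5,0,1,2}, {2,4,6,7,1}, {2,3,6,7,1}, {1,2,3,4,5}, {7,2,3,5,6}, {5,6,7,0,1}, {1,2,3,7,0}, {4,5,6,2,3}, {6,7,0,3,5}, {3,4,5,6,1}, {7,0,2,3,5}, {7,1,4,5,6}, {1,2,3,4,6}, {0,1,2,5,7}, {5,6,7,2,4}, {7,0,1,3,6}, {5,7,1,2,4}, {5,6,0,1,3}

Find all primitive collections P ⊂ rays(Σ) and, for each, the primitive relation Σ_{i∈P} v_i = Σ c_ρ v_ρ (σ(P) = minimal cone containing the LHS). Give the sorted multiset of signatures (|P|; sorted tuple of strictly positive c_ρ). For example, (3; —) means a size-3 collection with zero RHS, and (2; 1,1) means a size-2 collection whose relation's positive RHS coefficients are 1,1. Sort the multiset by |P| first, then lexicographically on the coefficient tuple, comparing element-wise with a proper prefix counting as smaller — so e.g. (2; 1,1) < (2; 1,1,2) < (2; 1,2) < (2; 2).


Minimal non-faces — 5 found among 8 rays, 18 max cones:

  {0,4}:  v_{0} + v_{4} = v_{1} + v_{5} ; sig = (2; 1,1)
  {0,2,6}:  v_{0} + v_{2} + v_{6} = 0 ; sig = (3; —)
  {3,4,7}:  v_{3} + v_{4} + v_{7} = 0 ; sig = (3; —)
  {1,2,5,6}:  v_{1} + v_{2} + v_{5} + v_{6} = v_{4} ; sig = (4; 1)
  {1,3,5,7}:  v_{1} + v_{3} + v_{5} + v_{7} = v_{0} ; sig = (4; 1)

Signatures (|P|; sorted positive RHS coefficients), sorted:
    |P|=2: 1 collection, coeffs (1,1)
    |P|=3: 2 collections, coeffs (), ()
    |P|=4: 2 collections, coeffs (1), (1)


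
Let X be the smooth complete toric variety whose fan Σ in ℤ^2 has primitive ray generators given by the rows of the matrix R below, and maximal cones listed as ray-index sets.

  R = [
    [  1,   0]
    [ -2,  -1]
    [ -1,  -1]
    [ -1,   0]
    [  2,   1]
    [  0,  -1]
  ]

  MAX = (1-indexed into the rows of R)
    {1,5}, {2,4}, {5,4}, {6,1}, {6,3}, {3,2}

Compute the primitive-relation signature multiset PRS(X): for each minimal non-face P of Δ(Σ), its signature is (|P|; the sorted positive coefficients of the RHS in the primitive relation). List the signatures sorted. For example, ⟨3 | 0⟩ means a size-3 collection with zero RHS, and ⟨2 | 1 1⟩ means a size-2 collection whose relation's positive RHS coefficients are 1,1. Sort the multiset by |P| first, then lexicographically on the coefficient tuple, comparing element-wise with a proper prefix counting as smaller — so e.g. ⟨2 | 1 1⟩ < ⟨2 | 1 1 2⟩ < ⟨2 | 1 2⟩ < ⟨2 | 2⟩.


Δ(Σ) — 6 vertices, 9 min non-faces:

  • {1,4}:  v_{1} + v_{4} = 0 ; sig = ⟨2 | 0⟩
  • {2,5}:  v_{2} + v_{5} = 0 ; sig = ⟨2 | 0⟩
  • {1,2}:  v_{1} + v_{2} = v_{3} ; sig = ⟨2 | 1⟩
  • {1,3}:  v_{1} + v_{3} = v_{6} ; sig = ⟨2 | 1⟩
  • {3,4}:  v_{3} + v_{4} = v_{2} ; sig = ⟨2 | 1⟩
  • {3,5}:  v_{3} + v_{5} = v_{1} ; sig = ⟨2 | 1⟩
  • {4,6}:  v_{4} + v_{6} = v_{3} ; sig = ⟨2 | 1⟩
  • {2,6}:  v_{2} + v_{6} = 2·v_{3} ; sig = ⟨2 | 2⟩
  • {5,6}:  v_{5} + v_{6} = 2·v_{1} ; sig = ⟨2 | 2⟩

Signatures (|P|; sorted positive RHS coefficients), sorted:
    ⟨2 | 0⟩
    ⟨2 | 0⟩
    ⟨2 | 1⟩
    ⟨2 | 1⟩
    ⟨2 | 1⟩
    ⟨2 | 1⟩
    ⟨2 | 1⟩
    ⟨2 | 2⟩
    ⟨2 | 2⟩


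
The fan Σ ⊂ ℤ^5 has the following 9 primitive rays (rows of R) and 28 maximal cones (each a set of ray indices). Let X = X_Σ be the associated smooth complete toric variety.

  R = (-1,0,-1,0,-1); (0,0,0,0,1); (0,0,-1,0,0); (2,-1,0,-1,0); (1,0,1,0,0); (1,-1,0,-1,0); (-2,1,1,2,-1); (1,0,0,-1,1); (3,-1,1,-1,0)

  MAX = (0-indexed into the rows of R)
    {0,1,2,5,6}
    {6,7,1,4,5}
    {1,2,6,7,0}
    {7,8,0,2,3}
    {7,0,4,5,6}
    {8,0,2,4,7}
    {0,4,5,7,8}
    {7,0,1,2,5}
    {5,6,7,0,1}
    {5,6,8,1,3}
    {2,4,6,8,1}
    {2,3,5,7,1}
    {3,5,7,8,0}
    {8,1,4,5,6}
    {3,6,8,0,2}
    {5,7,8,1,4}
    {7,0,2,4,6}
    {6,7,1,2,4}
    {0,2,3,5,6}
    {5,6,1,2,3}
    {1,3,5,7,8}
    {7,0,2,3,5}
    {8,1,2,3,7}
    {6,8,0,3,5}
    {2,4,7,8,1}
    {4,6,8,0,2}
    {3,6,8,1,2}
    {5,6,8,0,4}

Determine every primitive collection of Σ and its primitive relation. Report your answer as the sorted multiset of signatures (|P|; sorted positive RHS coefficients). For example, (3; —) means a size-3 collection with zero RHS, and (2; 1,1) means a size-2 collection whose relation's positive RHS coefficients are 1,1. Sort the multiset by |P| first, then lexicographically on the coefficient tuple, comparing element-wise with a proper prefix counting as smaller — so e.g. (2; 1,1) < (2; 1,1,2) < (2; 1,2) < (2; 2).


Σ has 9 primitive collections:

  • {3,4}:  v_{3} + v_{4} = v_{8}  →  sig = (2; 1)
  • {0,1,4}:  v_{0} + v_{1} + v_{4} = 0  →  sig = (3; —)
  • {0,1,8}:  v_{0} + v_{1} + v_{8} = v_{3}  →  sig = (3; 1)
  • {2,4,5}:  v_{2} + v_{4} + v_{5} = v_{3}  →  sig = (3; 1)
  • {3,6,7}:  v_{3} + v_{6} + v_{7} = v_{4}  →  sig = (3; 1)
  • {0,1,3}:  v_{0} + v_{1} + v_{3} = v_{2} + v_{5}  →  sig = (3; 1,1)
  • {2,5,8}:  v_{2} + v_{5} + v_{8} = 2·v_{3}  →  sig = (3; 2)
  • {6,7,8}:  v_{6} + v_{7} + v_{8} = 2·v_{4}  →  sig = (3; 2)
  • {2,5,6,7}:  v_{2} + v_{5} + v_{6} + v_{7} = 0  →  sig = (4; —)

so the primitive-relation signature multiset is
    |P|=2: 1 collection, coeffs (1)
    |P|=3: 7 collections, coeffs (), (1), (1), (1), (1,1), (2), (2)
    |P|=4: 1 collection, coeffs ()


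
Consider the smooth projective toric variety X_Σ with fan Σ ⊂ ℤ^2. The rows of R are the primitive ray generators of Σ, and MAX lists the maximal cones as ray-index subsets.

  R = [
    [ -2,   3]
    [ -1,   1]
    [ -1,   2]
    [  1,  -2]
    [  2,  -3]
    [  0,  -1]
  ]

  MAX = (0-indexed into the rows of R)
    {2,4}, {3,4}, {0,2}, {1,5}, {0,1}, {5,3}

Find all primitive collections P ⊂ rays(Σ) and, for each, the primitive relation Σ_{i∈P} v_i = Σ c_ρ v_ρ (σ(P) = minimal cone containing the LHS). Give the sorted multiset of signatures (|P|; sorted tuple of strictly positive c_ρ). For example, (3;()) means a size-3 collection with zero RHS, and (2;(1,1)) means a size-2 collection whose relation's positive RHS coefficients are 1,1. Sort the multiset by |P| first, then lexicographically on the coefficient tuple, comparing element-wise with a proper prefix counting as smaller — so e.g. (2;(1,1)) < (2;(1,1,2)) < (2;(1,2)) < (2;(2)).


|primitive collections| = 9. Relations:

  P={0,4}:  v_{0} + v_{4} = 0  →  sig = (2;())
  P={2,3}:  v_{2} + v_{3} = 0  →  sig = (2;())
  P={0,3}:  v_{0} + v_{3} = v_{1}  →  sig = (2;(1))
  P={1,2}:  v_{1} + v_{2} = v_{0}  →  sig = (2;(1))
  P={1,3}:  v_{1} + v_{3} = v_{5}  →  sig = (2;(1))
  P={1,4}:  v_{1} + v_{4} = v_{3}  →  sig = (2;(1))
  P={2,5}:  v_{2} + v_{5} = v_{1}  →  sig = (2;(1))
  P={0,5}:  v_{0} + v_{5} = 2·v_{1}  →  sig = (2;(2))
  P={4,5}:  v_{4} + v_{5} = 2·v_{3}  →  sig = (2;(2))

Hence PRS(X_Σ) =
    (2;())
    (2;())
    (2;(1))
    (2;(1))
    (2;(1))
    (2;(1))
    (2;(1))
    (2;(2))
    (2;(2))


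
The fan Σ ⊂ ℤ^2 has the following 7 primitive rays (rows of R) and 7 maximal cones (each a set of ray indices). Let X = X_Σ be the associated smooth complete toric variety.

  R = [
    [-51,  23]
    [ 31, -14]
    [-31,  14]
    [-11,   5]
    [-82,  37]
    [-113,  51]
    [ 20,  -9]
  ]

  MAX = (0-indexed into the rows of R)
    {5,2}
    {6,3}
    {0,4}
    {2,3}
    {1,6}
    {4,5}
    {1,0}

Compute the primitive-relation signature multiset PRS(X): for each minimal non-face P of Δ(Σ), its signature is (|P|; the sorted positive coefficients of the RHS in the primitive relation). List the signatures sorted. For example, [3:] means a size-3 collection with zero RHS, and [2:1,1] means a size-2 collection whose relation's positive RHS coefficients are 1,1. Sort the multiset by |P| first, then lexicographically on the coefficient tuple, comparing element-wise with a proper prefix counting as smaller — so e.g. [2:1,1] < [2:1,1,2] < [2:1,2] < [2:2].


Primitive collections (14):

  P={1,2}:  v_{1} + v_{2} = 0 — sig = [2:]
  P={0,2}:  v_{0} + v_{2} = v_{4} — sig = [2:1]
  P={0,6}:  v_{0} + v_{6} = v_{2} — sig = [2:1]
  P={1,3}:  v_{1} + v_{3} = v_{6} — sig = [2:1]
  P={1,4}:  v_{1} + v_{4} = v_{0} — sig = [2:1]
  P={1,5}:  v_{1} + v_{5} = v_{4} — sig = [2:1]
  P={2,4}:  v_{2} + v_{4} = v_{5} — sig = [2:1]
  P={2,6}:  v_{2} + v_{6} = v_{3} — sig = [2:1]
  P={0,3}:  v_{0} + v_{3} = 2·v_{2} — sig = [2:2]
  P={0,5}:  v_{0} + v_{5} = 2·v_{4} — sig = [2:2]
  P={4,6}:  v_{4} + v_{6} = 2·v_{2} — sig = [2:2]
  P={3,4}:  v_{3} + v_{4} = 3·v_{2} — sig = [2:3]
  P={5,6}:  v_{5} + v_{6} = 3·v_{2} — sig = [2:3]
  P={3,5}:  v_{3} + v_{5} = 4·v_{2} — sig = [2:4]

so the primitive-relation signature multiset is
[[2:], [2:1], [2:1], [2:1], [2:1], [2:1], [2:1], [2:1], [2:2], [2:2], [2:2], [2:3], [2:3], [2:4]]


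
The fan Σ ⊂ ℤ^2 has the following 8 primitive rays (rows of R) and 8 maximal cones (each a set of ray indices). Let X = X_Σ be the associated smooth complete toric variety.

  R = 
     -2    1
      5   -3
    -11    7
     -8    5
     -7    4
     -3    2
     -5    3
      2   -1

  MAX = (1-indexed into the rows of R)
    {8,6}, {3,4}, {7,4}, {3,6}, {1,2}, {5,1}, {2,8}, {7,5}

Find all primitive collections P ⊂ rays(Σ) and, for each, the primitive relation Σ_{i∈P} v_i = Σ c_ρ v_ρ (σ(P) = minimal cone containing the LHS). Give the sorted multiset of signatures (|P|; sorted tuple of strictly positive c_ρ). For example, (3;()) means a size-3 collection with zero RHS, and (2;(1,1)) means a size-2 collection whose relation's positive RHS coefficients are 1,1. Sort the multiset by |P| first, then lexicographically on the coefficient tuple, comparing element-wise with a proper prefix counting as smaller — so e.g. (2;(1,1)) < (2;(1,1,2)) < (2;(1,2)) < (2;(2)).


Δ(Σ) — 8 vertices, 20 min non-faces:

  P = {1,8}:  v_{1} + v_{8} = 0  ⇒ sig = (2;())
  P = {2,7}:  v_{2} + v_{7} = 0  ⇒ sig = (2;())
  P = {1,6}:  v_{1} + v_{6} = v_{7}  ⇒ sig = (2;(1))
  P = {1,7}:  v_{1} + v_{7} = v_{5}  ⇒ sig = (2;(1))
  P = {2,4}:  v_{2} + v_{4} = v_{6}  ⇒ sig = (2;(1))
  P = {2,5}:  v_{2} + v_{5} = v_{1}  ⇒ sig = (2;(1))
  P = {2,6}:  v_{2} + v_{6} = v_{8}  ⇒ sig = (2;(1))
  P = {4,6}:  v_{4} + v_{6} = v_{3}  ⇒ sig = (2;(1))
  P = {5,8}:  v_{5} + v_{8} = v_{7}  ⇒ sig = (2;(1))
  P = {6,7}:  v_{6} + v_{7} = v_{4}  ⇒ sig = (2;(1))
  P = {7,8}:  v_{7} + v_{8} = v_{6}  ⇒ sig = (2;(1))
  P = {1,3}:  v_{1} + v_{3} = v_{4} + v_{7}  ⇒ sig = (2;(1,1))
  P = {3,5}:  v_{3} + v_{5} = v_{4} + 2·v_{7}  ⇒ sig = (2;(1,2))
  P = {1,4}:  v_{1} + v_{4} = 2·v_{7}  ⇒ sig = (2;(2))
  P = {2,3}:  v_{2} + v_{3} = 2·v_{6}  ⇒ sig = (2;(2))
  P = {3,7}:  v_{3} + v_{7} = 2·v_{4}  ⇒ sig = (2;(2))
  P = {4,8}:  v_{4} + v_{8} = 2·v_{6}  ⇒ sig = (2;(2))
  P = {5,6}:  v_{5} + v_{6} = 2·v_{7}  ⇒ sig = (2;(2))
  P = {3,8}:  v_{3} + v_{8} = 3·v_{6}  ⇒ sig = (2;(3))
  P = {4,5}:  v_{4} + v_{5} = 3·v_{7}  ⇒ sig = (2;(3))

Sorted signature multiset PRS(X):
    (2;())
    (2;())
    (2;(1))
    (2;(1))
    (2;(1))
    (2;(1))
    (2;(1))
    (2;(1))
    (2;(1))
    (2;(1))
    (2;(1))
    (2;(1,1))
    (2;(1,2))
    (2;(2))
    (2;(2))
    (2;(2))
    (2;(2))
    (2;(2))
    (2;(3))
    (2;(3))


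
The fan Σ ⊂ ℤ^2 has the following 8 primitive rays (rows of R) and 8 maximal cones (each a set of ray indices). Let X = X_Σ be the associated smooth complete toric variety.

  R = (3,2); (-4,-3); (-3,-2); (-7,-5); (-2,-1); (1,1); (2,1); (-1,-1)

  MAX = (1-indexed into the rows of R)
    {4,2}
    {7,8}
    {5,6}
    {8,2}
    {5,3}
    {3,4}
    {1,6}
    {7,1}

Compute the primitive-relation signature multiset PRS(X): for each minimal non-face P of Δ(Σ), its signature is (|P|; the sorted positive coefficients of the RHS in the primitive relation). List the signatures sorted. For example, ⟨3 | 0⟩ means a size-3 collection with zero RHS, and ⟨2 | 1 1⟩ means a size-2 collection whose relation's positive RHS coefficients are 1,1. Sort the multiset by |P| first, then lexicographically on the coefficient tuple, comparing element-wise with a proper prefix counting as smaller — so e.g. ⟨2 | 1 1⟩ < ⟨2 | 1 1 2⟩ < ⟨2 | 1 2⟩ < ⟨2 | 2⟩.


Σ has 20 primitive collections:

  {1,3}:  v_{1} + v_{3} = 0  ⟹  sig = ⟨2 | 0⟩
  {5,7}:  v_{5} + v_{7} = 0  ⟹  sig = ⟨2 | 0⟩
  {6,8}:  v_{6} + v_{8} = 0  ⟹  sig = ⟨2 | 0⟩
  {1,2}:  v_{1} + v_{2} = v_{8}  ⟹  sig = ⟨2 | 1⟩
  {1,4}:  v_{1} + v_{4} = v_{2}  ⟹  sig = ⟨2 | 1⟩
  {1,5}:  v_{1} + v_{5} = v_{6}  ⟹  sig = ⟨2 | 1⟩
  {1,8}:  v_{1} + v_{8} = v_{7}  ⟹  sig = ⟨2 | 1⟩
  {2,3}:  v_{2} + v_{3} = v_{4}  ⟹  sig = ⟨2 | 1⟩
  {2,6}:  v_{2} + v_{6} = v_{3}  ⟹  sig = ⟨2 | 1⟩
  {3,6}:  v_{3} + v_{6} = v_{5}  ⟹  sig = ⟨2 | 1⟩
  {3,7}:  v_{3} + v_{7} = v_{8}  ⟹  sig = ⟨2 | 1⟩
  {3,8}:  v_{3} + v_{8} = v_{2}  ⟹  sig = ⟨2 | 1⟩
  {5,8}:  v_{5} + v_{8} = v_{3}  ⟹  sig = ⟨2 | 1⟩
  {6,7}:  v_{6} + v_{7} = v_{1}  ⟹  sig = ⟨2 | 1⟩
  {4,7}:  v_{4} + v_{7} = v_{2} + v_{8}  ⟹  sig = ⟨2 | 1 1⟩
  {2,5}:  v_{2} + v_{5} = 2·v_{3}  ⟹  sig = ⟨2 | 2⟩
  {2,7}:  v_{2} + v_{7} = 2·v_{8}  ⟹  sig = ⟨2 | 2⟩
  {4,6}:  v_{4} + v_{6} = 2·v_{3}  ⟹  sig = ⟨2 | 2⟩
  {4,8}:  v_{4} + v_{8} = 2·v_{2}  ⟹  sig = ⟨2 | 2⟩
  {4,5}:  v_{4} + v_{5} = 3·v_{3}  ⟹  sig = ⟨2 | 3⟩

Hence PRS(X_Σ) =
    ⟨2 | 0⟩
    ⟨2 | 0⟩
    ⟨2 | 0⟩
    ⟨2 | 1⟩
    ⟨2 | 1⟩
    ⟨2 | 1⟩
    ⟨2 | 1⟩
    ⟨2 | 1⟩
    ⟨2 | 1⟩
    ⟨2 | 1⟩
    ⟨2 | 1⟩
    ⟨2 | 1⟩
    ⟨2 | 1⟩
    ⟨2 | 1⟩
    ⟨2 | 1 1⟩
    ⟨2 | 2⟩
    ⟨2 | 2⟩
    ⟨2 | 2⟩
    ⟨2 | 2⟩
    ⟨2 | 3⟩


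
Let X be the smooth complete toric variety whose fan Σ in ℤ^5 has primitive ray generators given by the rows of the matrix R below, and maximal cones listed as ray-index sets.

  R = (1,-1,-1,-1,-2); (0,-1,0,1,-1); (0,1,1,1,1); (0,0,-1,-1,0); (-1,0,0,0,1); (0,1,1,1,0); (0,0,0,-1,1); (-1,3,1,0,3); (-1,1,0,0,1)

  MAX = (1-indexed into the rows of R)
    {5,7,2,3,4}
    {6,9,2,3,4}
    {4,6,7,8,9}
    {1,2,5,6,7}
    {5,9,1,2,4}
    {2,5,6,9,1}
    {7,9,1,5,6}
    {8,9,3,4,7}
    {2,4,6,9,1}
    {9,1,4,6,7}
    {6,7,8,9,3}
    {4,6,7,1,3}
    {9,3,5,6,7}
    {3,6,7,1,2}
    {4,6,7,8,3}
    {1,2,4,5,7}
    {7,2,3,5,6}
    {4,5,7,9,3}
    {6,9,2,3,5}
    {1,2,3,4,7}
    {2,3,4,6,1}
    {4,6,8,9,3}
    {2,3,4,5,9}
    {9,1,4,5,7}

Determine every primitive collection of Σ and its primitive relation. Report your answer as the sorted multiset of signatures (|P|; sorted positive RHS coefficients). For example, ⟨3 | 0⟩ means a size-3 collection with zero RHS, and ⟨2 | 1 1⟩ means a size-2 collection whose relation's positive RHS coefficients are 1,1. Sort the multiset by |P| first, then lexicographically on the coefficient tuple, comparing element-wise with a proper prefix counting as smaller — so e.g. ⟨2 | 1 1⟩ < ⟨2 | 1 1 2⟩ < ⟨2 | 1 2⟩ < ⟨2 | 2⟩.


|primitive collections| = 9. Relations:

  P = {2,8}:  v_{2} + v_{8} = v_{3} + v_{9}  so sig = ⟨2 | 1 1⟩
  P = {5,8}:  v_{5} + v_{8} = v_{3} + v_{7} + 2·v_{9}  so sig = ⟨2 | 1 1 2⟩
  P = {1,8}:  v_{1} + v_{8} = 2·v_{4} + 2·v_{6} + v_{7}  so sig = ⟨2 | 1 2 2⟩
  P = {1,3,5}:  v_{1} + v_{3} + v_{5} = 0  so sig = ⟨3 | 0⟩
  P = {2,7,9}:  v_{2} + v_{7} + v_{9} = v_{5}  so sig = ⟨3 | 1⟩
  P = {4,5,6}:  v_{4} + v_{5} + v_{6} = v_{9}  so sig = ⟨3 | 1⟩
  P = {1,3,9}:  v_{1} + v_{3} + v_{9} = v_{4} + v_{6}  so sig = ⟨3 | 1 1⟩
  P = {2,4,6,7}:  v_{2} + v_{4} + v_{6} + v_{7} = 0  so sig = ⟨4 | 0⟩
  P = {3,4,6,7,9}:  v_{3} + v_{4} + v_{6} + v_{7} + v_{9} = v_{8}  so sig = ⟨5 | 1⟩

so the primitive-relation signature multiset is
    ⟨2 | 1 1⟩
    ⟨2 | 1 1 2⟩
    ⟨2 | 1 2 2⟩
    ⟨3 | 0⟩
    ⟨3 | 1⟩
    ⟨3 | 1⟩
    ⟨3 | 1 1⟩
    ⟨4 | 0⟩
    ⟨5 | 1⟩


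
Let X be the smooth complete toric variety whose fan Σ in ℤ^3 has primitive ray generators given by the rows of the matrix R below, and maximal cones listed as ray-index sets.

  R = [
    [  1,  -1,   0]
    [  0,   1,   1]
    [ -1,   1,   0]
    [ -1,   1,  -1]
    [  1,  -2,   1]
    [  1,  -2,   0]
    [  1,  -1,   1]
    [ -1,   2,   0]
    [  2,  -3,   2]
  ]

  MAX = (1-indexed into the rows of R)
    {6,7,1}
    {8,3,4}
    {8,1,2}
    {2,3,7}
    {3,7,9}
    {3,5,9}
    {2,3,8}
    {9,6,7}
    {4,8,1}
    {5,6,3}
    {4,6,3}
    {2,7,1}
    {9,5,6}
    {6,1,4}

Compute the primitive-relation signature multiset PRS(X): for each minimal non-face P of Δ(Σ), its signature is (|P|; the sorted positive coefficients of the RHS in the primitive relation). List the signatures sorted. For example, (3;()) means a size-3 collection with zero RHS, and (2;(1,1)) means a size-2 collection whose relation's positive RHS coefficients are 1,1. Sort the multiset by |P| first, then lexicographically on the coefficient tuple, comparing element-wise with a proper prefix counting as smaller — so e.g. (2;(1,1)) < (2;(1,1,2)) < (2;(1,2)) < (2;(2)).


Primitive collections (17):

  P={1,3}:  v_{1} + v_{3} = 0  so sig = (2;())
  P={4,7}:  v_{4} + v_{7} = 0  so sig = (2;())
  P={6,8}:  v_{6} + v_{8} = 0  so sig = (2;())
  P={2,4}:  v_{2} + v_{4} = v_{8}  so sig = (2;(1))
  P={2,6}:  v_{2} + v_{6} = v_{7}  so sig = (2;(1))
  P={4,9}:  v_{4} + v_{9} = v_{5}  so sig = (2;(1))
  P={5,7}:  v_{5} + v_{7} = v_{9}  so sig = (2;(1))
  P={7,8}:  v_{7} + v_{8} = v_{2}  so sig = (2;(1))
  P={1,5}:  v_{1} + v_{5} = v_{6} + v_{7}  so sig = (2;(1,1))
  P={4,5}:  v_{4} + v_{5} = v_{3} + v_{6}  so sig = (2;(1,1))
  P={5,8}:  v_{5} + v_{8} = v_{3} + v_{7}  so sig = (2;(1,1))
  P={1,9}:  v_{1} + v_{9} = v_{6} + 2·v_{7}  so sig = (2;(1,2))
  P={2,5}:  v_{2} + v_{5} = v_{3} + 2·v_{7}  so sig = (2;(1,2))
  P={8,9}:  v_{8} + v_{9} = v_{3} + 2·v_{7}  so sig = (2;(1,2))
  P={2,9}:  v_{2} + v_{9} = v_{3} + 3·v_{7}  so sig = (2;(1,3))
  P={3,6,7}:  v_{3} + v_{6} + v_{7} = v_{5}  so sig = (3;(1))
  P={3,6,9}:  v_{3} + v_{6} + v_{9} = 2·v_{5}  so sig = (3;(2))

Sorted signature multiset PRS(X):
    (2;())
    (2;())
    (2;())
    (2;(1))
    (2;(1))
    (2;(1))
    (2;(1))
    (2;(1))
    (2;(1,1))
    (2;(1,1))
    (2;(1,1))
    (2;(1,2))
    (2;(1,2))
    (2;(1,2))
    (2;(1,3))
    (3;(1))
    (3;(2))


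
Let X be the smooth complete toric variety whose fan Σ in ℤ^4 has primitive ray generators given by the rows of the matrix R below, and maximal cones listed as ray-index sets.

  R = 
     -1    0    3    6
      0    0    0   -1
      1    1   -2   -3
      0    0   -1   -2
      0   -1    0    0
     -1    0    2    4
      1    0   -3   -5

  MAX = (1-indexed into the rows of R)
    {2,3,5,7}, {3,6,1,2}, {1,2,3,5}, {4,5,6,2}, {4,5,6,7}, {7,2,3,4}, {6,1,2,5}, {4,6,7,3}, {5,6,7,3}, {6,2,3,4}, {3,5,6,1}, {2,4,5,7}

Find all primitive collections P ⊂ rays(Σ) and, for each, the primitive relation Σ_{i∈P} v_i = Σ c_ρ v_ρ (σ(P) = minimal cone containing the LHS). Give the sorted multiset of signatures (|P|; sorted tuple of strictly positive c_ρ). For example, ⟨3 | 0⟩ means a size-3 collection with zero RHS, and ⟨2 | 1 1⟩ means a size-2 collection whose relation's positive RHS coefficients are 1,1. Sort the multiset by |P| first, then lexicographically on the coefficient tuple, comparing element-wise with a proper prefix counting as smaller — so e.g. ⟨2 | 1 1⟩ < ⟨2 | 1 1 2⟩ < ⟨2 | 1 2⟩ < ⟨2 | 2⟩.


The 5 primitive collections of Σ (r=7, n=4):

  {1,4}:  v_{1} + v_{4} = v_{6}  →  sig = ⟨2 | 1⟩
  {1,7}:  v_{1} + v_{7} = v_{3} + v_{5} + v_{6}  →  sig = ⟨2 | 1 1 1⟩
  {2,6,7}:  v_{2} + v_{6} + v_{7} = v_{4}  →  sig = ⟨3 | 1⟩
  {3,4,5}:  v_{3} + v_{4} + v_{5} = v_{7}  →  sig = ⟨3 | 1⟩
  {2,3,5,6}:  v_{2} + v_{3} + v_{5} + v_{6} = 0  →  sig = ⟨4 | 0⟩

so the primitive-relation signature multiset is
{ ⟨2 | 1⟩,  ⟨2 | 1 1 1⟩,  ⟨3 | 1⟩ ×2,  ⟨4 | 0⟩ }


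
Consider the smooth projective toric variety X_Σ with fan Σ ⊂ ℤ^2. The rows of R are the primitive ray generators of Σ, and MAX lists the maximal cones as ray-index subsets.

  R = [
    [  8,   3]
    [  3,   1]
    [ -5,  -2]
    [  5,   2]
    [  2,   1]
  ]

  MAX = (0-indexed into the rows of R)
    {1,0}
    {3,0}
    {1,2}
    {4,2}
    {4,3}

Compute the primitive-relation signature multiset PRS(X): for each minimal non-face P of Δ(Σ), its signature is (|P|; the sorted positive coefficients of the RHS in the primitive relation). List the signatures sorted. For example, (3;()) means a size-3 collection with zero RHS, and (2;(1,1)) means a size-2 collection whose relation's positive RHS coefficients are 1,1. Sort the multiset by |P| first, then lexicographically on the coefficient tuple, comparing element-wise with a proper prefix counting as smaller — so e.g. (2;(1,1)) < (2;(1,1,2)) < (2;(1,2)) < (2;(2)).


Minimal non-faces — 5 found among 5 rays, 5 max cones:

  • {2,3}:  v_{2} + v_{3} = 0  ⟹  sig = (2;())
  • {0,2}:  v_{0} + v_{2} = v_{1}  ⟹  sig = (2;(1))
  • {1,3}:  v_{1} + v_{3} = v_{0}  ⟹  sig = (2;(1))
  • {1,4}:  v_{1} + v_{4} = v_{3}  ⟹  sig = (2;(1))
  • {0,4}:  v_{0} + v_{4} = 2·v_{3}  ⟹  sig = (2;(2))

Signatures (|P|; sorted positive RHS coefficients), sorted:
    |P|=2: 5 collections, coeffs (), (1), (1), (1), (2)


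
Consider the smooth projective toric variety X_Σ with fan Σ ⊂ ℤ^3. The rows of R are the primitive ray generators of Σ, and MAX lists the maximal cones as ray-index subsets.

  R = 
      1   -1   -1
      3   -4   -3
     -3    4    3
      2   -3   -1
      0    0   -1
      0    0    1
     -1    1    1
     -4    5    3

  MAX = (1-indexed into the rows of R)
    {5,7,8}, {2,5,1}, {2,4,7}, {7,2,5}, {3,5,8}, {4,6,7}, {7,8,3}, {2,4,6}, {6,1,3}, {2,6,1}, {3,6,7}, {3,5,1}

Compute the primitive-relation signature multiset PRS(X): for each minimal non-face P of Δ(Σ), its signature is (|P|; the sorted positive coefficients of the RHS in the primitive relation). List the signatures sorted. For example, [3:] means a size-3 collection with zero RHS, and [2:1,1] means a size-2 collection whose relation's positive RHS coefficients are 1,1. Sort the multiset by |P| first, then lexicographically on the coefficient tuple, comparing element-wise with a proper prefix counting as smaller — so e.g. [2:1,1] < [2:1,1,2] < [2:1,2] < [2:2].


|primitive collections| = 12. Relations:

  {1,7}:  v_{1} + v_{7} = 0 ; sig = [2:]
  {2,3}:  v_{2} + v_{3} = 0 ; sig = [2:]
  {5,6}:  v_{5} + v_{6} = 0 ; sig = [2:]
  {1,4}:  v_{1} + v_{4} = v_{2} + v_{6} ; sig = [2:1,1]
  {1,8}:  v_{1} + v_{8} = v_{3} + v_{5} ; sig = [2:1,1]
  {2,8}:  v_{2} + v_{8} = v_{5} + v_{7} ; sig = [2:1,1]
  {3,4}:  v_{3} + v_{4} = v_{6} + v_{7} ; sig = [2:1,1]
  {4,5}:  v_{4} + v_{5} = v_{2} + v_{7} ; sig = [2:1,1]
  {6,8}:  v_{6} + v_{8} = v_{3} + v_{7} ; sig = [2:1,1]
  {4,8}:  v_{4} + v_{8} = 2·v_{7} ; sig = [2:2]
  {2,6,7}:  v_{2} + v_{6} + v_{7} = v_{4} ; sig = [3:1]
  {3,5,7}:  v_{3} + v_{5} + v_{7} = v_{8} ; sig = [3:1]

so the primitive-relation signature multiset is
    |P|=2: 10 collections, coeffs (), (), (), (1,1), (1,1), (1,1), (1,1), (1,1), (1,1), (2)
    |P|=3: 2 collections, coeffs (1), (1)


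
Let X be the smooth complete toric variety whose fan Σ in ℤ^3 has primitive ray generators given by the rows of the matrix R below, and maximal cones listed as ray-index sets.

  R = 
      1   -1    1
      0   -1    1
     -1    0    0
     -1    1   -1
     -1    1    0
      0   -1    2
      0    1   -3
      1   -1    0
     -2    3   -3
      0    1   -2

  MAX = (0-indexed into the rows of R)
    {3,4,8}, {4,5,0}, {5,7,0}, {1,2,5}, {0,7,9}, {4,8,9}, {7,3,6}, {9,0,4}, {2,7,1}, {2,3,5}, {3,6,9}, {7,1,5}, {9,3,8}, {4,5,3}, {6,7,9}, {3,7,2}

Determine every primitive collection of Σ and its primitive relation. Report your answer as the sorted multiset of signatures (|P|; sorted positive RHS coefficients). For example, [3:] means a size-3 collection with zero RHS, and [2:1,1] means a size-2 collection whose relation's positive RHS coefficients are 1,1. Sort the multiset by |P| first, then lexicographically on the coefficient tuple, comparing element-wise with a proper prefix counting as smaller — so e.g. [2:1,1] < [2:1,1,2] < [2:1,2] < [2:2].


Δ(Σ) — 10 vertices, 25 min non-faces:

  P = {0,3}:  v_{0} + v_{3} = 0  ⇒ sig = [2:]
  P = {4,7}:  v_{4} + v_{7} = 0  ⇒ sig = [2:]
  P = {5,9}:  v_{5} + v_{9} = 0  ⇒ sig = [2:]
  P = {0,2}:  v_{0} + v_{2} = v_{1}  ⇒ sig = [2:1]
  P = {1,3}:  v_{1} + v_{3} = v_{2}  ⇒ sig = [2:1]
  P = {0,1}:  v_{0} + v_{1} = v_{5} + v_{7}  ⇒ sig = [2:1,1]
  P = {0,6}:  v_{0} + v_{6} = v_{7} + v_{9}  ⇒ sig = [2:1,1]
  P = {0,8}:  v_{0} + v_{8} = v_{4} + v_{9}  ⇒ sig = [2:1,1]
  P = {1,4}:  v_{1} + v_{4} = v_{3} + v_{5}  ⇒ sig = [2:1,1]
  P = {1,9}:  v_{1} + v_{9} = v_{3} + v_{7}  ⇒ sig = [2:1,1]
  P = {4,6}:  v_{4} + v_{6} = v_{3} + v_{9}  ⇒ sig = [2:1,1]
  P = {5,6}:  v_{5} + v_{6} = v_{3} + v_{7}  ⇒ sig = [2:1,1]
  P = {5,8}:  v_{5} + v_{8} = v_{3} + v_{4}  ⇒ sig = [2:1,1]
  P = {7,8}:  v_{7} + v_{8} = v_{3} + v_{9}  ⇒ sig = [2:1,1]
  P = {2,4}:  v_{2} + v_{4} = 2·v_{3} + v_{5}  ⇒ sig = [2:1,2]
  P = {2,9}:  v_{2} + v_{9} = 2·v_{3} + v_{7}  ⇒ sig = [2:1,2]
  P = {1,8}:  v_{1} + v_{8} = 2·v_{3}  ⇒ sig = [2:2]
  P = {1,6}:  v_{1} + v_{6} = 2·v_{3} + 2·v_{7}  ⇒ sig = [2:2,2]
  P = {6,8}:  v_{6} + v_{8} = 2·v_{3} + 2·v_{9}  ⇒ sig = [2:2,2]
  P = {2,6}:  v_{2} + v_{6} = 3·v_{3} + 2·v_{7}  ⇒ sig = [2:2,3]
  P = {2,8}:  v_{2} + v_{8} = 3·v_{3}  ⇒ sig = [2:3]
  P = {3,4,9}:  v_{3} + v_{4} + v_{9} = v_{8}  ⇒ sig = [3:1]
  P = {3,5,7}:  v_{3} + v_{5} + v_{7} = v_{1}  ⇒ sig = [3:1]
  P = {3,7,9}:  v_{3} + v_{7} + v_{9} = v_{6}  ⇒ sig = [3:1]
  P = {2,5,7}:  v_{2} + v_{5} + v_{7} = 2·v_{1}  ⇒ sig = [3:2]

so the primitive-relation signature multiset is
    |P|=2: 21 collections, coeffs (), (), (), (1), (1), (1,1), (1,1), (1,1), (1,1), (1,1), (1,1), (1,1), (1,1), (1,1), (1,2), (1,2), (2), (2,2), (2,2), (2,3), (3)
    |P|=3: 4 collections, coeffs (1), (1), (1), (2)


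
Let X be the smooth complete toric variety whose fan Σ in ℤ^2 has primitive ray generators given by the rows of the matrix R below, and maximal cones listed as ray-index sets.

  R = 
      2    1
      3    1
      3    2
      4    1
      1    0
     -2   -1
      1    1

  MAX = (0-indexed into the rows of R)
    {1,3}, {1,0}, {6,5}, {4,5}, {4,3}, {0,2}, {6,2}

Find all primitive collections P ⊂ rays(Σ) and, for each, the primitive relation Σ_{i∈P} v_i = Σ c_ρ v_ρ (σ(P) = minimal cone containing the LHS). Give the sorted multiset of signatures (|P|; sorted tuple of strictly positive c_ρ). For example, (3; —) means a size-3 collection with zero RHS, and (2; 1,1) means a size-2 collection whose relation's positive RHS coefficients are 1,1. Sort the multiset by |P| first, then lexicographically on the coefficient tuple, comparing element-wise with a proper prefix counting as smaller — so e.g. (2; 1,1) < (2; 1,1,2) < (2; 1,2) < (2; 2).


Minimal non-faces — 14 found among 7 rays, 7 max cones:

  • {0,5}:  v_{0} + v_{5} = 0  so sig = (2; —)
  • {0,4}:  v_{0} + v_{4} = v_{1}  so sig = (2; 1)
  • {0,6}:  v_{0} + v_{6} = v_{2}  so sig = (2; 1)
  • {1,4}:  v_{1} + v_{4} = v_{3}  so sig = (2; 1)
  • {1,5}:  v_{1} + v_{5} = v_{4}  so sig = (2; 1)
  • {2,5}:  v_{2} + v_{5} = v_{6}  so sig = (2; 1)
  • {4,6}:  v_{4} + v_{6} = v_{0}  so sig = (2; 1)
  • {3,6}:  v_{3} + v_{6} = v_{0} + v_{1}  so sig = (2; 1,1)
  • {2,3}:  v_{2} + v_{3} = 2·v_{0} + v_{1}  so sig = (2; 1,2)
  • {0,3}:  v_{0} + v_{3} = 2·v_{1}  so sig = (2; 2)
  • {1,6}:  v_{1} + v_{6} = 2·v_{0}  so sig = (2; 2)
  • {2,4}:  v_{2} + v_{4} = 2·v_{0}  so sig = (2; 2)
  • {3,5}:  v_{3} + v_{5} = 2·v_{4}  so sig = (2; 2)
  • {1,2}:  v_{1} + v_{2} = 3·v_{0}  so sig = (2; 3)

Signatures (|P|; sorted positive RHS coefficients), sorted:
{ (2; —),  (2; 1) ×6,  (2; 1,1),  (2; 1,2),  (2; 2) ×4,  (2; 3) }


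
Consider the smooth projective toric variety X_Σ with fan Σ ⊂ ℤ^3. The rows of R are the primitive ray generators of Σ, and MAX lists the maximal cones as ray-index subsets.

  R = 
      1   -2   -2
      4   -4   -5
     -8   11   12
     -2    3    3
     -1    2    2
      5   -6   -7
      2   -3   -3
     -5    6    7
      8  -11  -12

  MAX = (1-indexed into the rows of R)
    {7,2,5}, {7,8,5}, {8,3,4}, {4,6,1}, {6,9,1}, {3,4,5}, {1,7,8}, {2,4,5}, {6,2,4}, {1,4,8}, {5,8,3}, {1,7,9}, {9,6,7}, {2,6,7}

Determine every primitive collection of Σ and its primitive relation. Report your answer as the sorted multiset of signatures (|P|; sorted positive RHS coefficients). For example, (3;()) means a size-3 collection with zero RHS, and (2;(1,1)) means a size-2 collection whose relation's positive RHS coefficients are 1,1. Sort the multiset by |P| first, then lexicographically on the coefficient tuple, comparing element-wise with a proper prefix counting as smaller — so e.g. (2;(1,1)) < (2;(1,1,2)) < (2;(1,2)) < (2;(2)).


17 collections generate NE(X_Σ); each relation:

  P={1,5}:  v_{1} + v_{5} = 0  so sig = (2;())
  P={3,9}:  v_{3} + v_{9} = 0  so sig = (2;())
  P={4,7}:  v_{4} + v_{7} = 0  so sig = (2;())
  P={6,8}:  v_{6} + v_{8} = 0  so sig = (2;())
  P={1,2}:  v_{1} + v_{2} = v_{6}  so sig = (2;(1))
  P={2,8}:  v_{2} + v_{8} = v_{5}  so sig = (2;(1))
  P={5,6}:  v_{5} + v_{6} = v_{2}  so sig = (2;(1))
  P={1,3}:  v_{1} + v_{3} = v_{4} + v_{8}  so sig = (2;(1,1))
  P={3,6}:  v_{3} + v_{6} = v_{4} + v_{5}  so sig = (2;(1,1))
  P={3,7}:  v_{3} + v_{7} = v_{5} + v_{8}  so sig = (2;(1,1))
  P={4,9}:  v_{4} + v_{9} = v_{1} + v_{6}  so sig = (2;(1,1))
  P={5,9}:  v_{5} + v_{9} = v_{6} + v_{7}  so sig = (2;(1,1))
  P={8,9}:  v_{8} + v_{9} = v_{1} + v_{7}  so sig = (2;(1,1))
  P={2,3}:  v_{2} + v_{3} = v_{4} + 2·v_{5}  so sig = (2;(1,2))
  P={2,9}:  v_{2} + v_{9} = 2·v_{6} + v_{7}  so sig = (2;(1,2))
  P={1,6,7}:  v_{1} + v_{6} + v_{7} = v_{9}  so sig = (3;(1))
  P={4,5,8}:  v_{4} + v_{5} + v_{8} = v_{3}  so sig = (3;(1))

Signatures (|P|; sorted positive RHS coefficients), sorted:
    |P|=2: 15 collections, coeffs (), (), (), (), (1), (1), (1), (1,1), (1,1), (1,1), (1,1), (1,1), (1,1), (1,2), (1,2)
    |P|=3: 2 collections, coeffs (1), (1)


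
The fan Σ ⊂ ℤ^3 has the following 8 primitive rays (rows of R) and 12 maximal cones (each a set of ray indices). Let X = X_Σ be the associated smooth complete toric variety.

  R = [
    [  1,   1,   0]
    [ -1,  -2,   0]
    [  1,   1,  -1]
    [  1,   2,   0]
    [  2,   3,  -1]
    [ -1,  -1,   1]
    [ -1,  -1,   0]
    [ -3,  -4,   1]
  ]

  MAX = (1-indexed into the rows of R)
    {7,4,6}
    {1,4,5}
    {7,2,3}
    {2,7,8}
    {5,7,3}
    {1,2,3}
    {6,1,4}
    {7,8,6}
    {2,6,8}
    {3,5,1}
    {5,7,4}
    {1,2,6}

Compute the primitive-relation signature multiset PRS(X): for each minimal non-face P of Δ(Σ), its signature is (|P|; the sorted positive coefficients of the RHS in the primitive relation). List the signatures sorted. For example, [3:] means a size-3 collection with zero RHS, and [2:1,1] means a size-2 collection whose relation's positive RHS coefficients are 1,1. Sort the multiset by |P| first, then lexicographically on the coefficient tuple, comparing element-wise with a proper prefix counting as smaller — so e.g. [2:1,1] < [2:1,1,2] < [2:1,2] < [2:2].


11 minimal non-faces of Δ(Σ) (on 8 rays):

  • {1,7}:  v_{1} + v_{7} = 0  ⟹  sig = [2:]
  • {2,4}:  v_{2} + v_{4} = 0  ⟹  sig = [2:]
  • {3,6}:  v_{3} + v_{6} = 0  ⟹  sig = [2:]
  • {2,5}:  v_{2} + v_{5} = v_{3}  ⟹  sig = [2:1]
  • {3,4}:  v_{3} + v_{4} = v_{5}  ⟹  sig = [2:1]
  • {5,6}:  v_{5} + v_{6} = v_{4}  ⟹  sig = [2:1]
  • {5,8}:  v_{5} + v_{8} = v_{7}  ⟹  sig = [2:1]
  • {1,8}:  v_{1} + v_{8} = v_{2} + v_{6}  ⟹  sig = [2:1,1]
  • {3,8}:  v_{3} + v_{8} = v_{2} + v_{7}  ⟹  sig = [2:1,1]
  • {4,8}:  v_{4} + v_{8} = v_{6} + v_{7}  ⟹  sig = [2:1,1]
  • {2,6,7}:  v_{2} + v_{6} + v_{7} = v_{8}  ⟹  sig = [3:1]

Signatures (|P|; sorted positive RHS coefficients), sorted:
    [2:]
    [2:]
    [2:]
    [2:1]
    [2:1]
    [2:1]
    [2:1]
    [2:1,1]
    [2:1,1]
    [2:1,1]
    [3:1]


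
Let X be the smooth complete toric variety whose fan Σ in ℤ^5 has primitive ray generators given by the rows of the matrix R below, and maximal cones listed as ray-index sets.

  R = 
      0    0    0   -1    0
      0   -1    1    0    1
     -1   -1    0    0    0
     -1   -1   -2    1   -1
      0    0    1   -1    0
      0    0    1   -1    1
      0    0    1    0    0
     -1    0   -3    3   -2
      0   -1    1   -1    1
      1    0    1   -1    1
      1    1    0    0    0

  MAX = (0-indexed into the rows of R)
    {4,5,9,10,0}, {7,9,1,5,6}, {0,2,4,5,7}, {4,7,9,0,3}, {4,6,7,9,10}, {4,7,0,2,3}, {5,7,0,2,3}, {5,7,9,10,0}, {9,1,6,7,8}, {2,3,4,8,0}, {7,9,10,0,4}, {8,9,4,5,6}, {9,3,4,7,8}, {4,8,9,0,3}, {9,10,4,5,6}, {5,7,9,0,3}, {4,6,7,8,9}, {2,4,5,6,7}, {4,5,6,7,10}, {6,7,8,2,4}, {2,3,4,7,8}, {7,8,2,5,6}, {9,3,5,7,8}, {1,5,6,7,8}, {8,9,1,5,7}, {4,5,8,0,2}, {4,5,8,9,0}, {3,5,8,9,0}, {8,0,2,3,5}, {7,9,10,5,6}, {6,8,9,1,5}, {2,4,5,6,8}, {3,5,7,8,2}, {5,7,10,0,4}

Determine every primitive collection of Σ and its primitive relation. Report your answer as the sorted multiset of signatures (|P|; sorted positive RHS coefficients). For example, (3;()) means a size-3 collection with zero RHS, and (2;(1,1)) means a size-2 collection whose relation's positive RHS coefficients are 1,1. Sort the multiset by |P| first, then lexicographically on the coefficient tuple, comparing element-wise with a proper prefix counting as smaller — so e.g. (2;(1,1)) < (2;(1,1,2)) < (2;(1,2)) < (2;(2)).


16 collections generate NE(X_Σ); each relation:

  P={2,10}:  v_{2} + v_{10} = 0 ; sig = (2;())
  P={0,1}:  v_{0} + v_{1} = v_{8} ; sig = (2;(1))
  P={0,6}:  v_{0} + v_{6} = v_{4} ; sig = (2;(1))
  P={2,9}:  v_{2} + v_{9} = v_{8} ; sig = (2;(1))
  P={8,10}:  v_{8} + v_{10} = v_{9} ; sig = (2;(1))
  P={1,4}:  v_{1} + v_{4} = v_{6} + v_{8} ; sig = (2;(1,1))
  P={3,6}:  v_{3} + v_{6} = v_{4} + v_{7} + v_{8} ; sig = (2;(1,1,1))
  P={3,10}:  v_{3} + v_{10} = v_{0} + v_{7} + v_{9} ; sig = (2;(1,1,1))
  P={1,2}:  v_{1} + v_{2} = v_{5} + v_{6} + v_{7} + 2·v_{8} ; sig = (2;(1,1,1,2))
  P={1,10}:  v_{1} + v_{10} = v_{5} + v_{6} + v_{7} + 2·v_{9} ; sig = (2;(1,1,1,2))
  P={1,3}:  v_{1} + v_{3} = v_{7} + 2·v_{8} ; sig = (2;(1,2))
  P={0,7,8}:  v_{0} + v_{7} + v_{8} = v_{3} ; sig = (3;(1))
  P={3,4,5}:  v_{3} + v_{4} + v_{5} = v_{0} + v_{2} ; sig = (3;(1,1))
  P={4,5,7,9}:  v_{4} + v_{5} + v_{7} + v_{9} = 0 ; sig = (4;())
  P={4,5,7,8}:  v_{4} + v_{5} + v_{7} + v_{8} = v_{2} ; sig = (4;(1))
  P={5,6,7,8,9}:  v_{5} + v_{6} + v_{7} + v_{8} + v_{9} = v_{1} ; sig = (5;(1))

Hence PRS(X_Σ) =
[(2;()), (2;(1)), (2;(1)), (2;(1)), (2;(1)), (2;(1,1)), (2;(1,1,1)), (2;(1,1,1)), (2;(1,1,1,2)), (2;(1,1,1,2)), (2;(1,2)), (3;(1)), (3;(1,1)), (4;()), (4;(1)), (5;(1))]
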